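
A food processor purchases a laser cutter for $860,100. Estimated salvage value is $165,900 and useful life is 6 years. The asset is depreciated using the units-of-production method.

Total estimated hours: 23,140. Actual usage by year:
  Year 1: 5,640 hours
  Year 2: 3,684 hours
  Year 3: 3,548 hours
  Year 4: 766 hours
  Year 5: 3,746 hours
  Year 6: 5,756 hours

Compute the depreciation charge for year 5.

$112,380

Depreciable base = $860,100 − $165,900 = $694,200.
Rate = $694,200 / 23,140 hours = $30 per hour.
Year 1: 5,640 × $30 = $169,200. Book value $690,900.
Year 2: 3,684 × $30 = $110,520. Book value $580,380.
Year 3: 3,548 × $30 = $106,440. Book value $473,940.
Year 4: 766 × $30 = $22,980. Book value $450,960.
Year 5: 3,746 × $30 = $112,380. Book value $338,580.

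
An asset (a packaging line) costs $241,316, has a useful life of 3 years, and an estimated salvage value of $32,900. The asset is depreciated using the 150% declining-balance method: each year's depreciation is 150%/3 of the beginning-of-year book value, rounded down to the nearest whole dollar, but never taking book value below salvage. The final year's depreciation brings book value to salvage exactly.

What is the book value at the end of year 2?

Depreciable base = $241,316 − $32,900 = $208,416.
Year 1: ⌊$241,316 × 150%/3⌋ = $120,658. Book value $120,658.
Year 2: ⌊$120,658 × 150%/3⌋ = $60,329. Book value $60,329.

$60,329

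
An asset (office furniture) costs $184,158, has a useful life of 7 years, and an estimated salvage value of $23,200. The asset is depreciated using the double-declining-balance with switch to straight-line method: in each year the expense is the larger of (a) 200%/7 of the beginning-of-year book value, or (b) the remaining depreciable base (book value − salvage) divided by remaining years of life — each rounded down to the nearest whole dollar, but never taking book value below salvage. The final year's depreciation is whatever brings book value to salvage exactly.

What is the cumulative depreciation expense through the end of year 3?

Depreciable base = $184,158 − $23,200 = $160,958.
Year 1: DB = ⌊$184,158 × 200%/7⌋ = $52,616; SL = ⌊$160,958/7⌋ = $22,994 → take DB $52,616. Book value $131,542.
Year 2: DB = ⌊$131,542 × 200%/7⌋ = $37,583; SL = ⌊$108,342/6⌋ = $18,057 → take DB $37,583. Book value $93,959.
Year 3: DB = ⌊$93,959 × 200%/7⌋ = $26,845; SL = ⌊$70,759/5⌋ = $14,151 → take DB $26,845. Book value $67,114.
Accumulated through year 3 = $184,158 − $67,114 = $117,044.

$117,044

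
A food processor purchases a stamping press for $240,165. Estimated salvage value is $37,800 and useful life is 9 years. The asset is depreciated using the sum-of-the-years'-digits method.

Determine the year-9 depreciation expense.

$4,497

Depreciable base = $240,165 − $37,800 = $202,365.
Sum of the years' digits = 9+8+7+6+5+4+3+2+1 = 45.
Year 1: $202,365 × 9/45 = $40,473. Book value $199,692.
Year 2: $202,365 × 8/45 = $35,976. Book value $163,716.
Year 3: $202,365 × 7/45 = $31,479. Book value $132,237.
Year 4: $202,365 × 6/45 = $26,982. Book value $105,255.
Year 5: $202,365 × 5/45 = $22,485. Book value $82,770.
Year 6: $202,365 × 4/45 = $17,988. Book value $64,782.
Year 7: $202,365 × 3/45 = $13,491. Book value $51,291.
Year 8: $202,365 × 2/45 = $8,994. Book value $42,297.
Year 9: $202,365 × 1/45 = $4,497. Book value $37,800.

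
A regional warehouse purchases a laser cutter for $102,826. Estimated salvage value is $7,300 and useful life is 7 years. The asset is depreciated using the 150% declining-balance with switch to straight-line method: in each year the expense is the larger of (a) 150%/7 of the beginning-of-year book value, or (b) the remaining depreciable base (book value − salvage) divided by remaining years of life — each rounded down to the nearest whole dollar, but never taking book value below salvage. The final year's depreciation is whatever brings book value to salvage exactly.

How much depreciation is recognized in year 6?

$10,630

Depreciable base = $102,826 − $7,300 = $95,526.
Year 1: DB = ⌊$102,826 × 150%/7⌋ = $22,034; SL = ⌊$95,526/7⌋ = $13,646 → take DB $22,034. Book value $80,792.
Year 2: DB = ⌊$80,792 × 150%/7⌋ = $17,312; SL = ⌊$73,492/6⌋ = $12,248 → take DB $17,312. Book value $63,480.
Year 3: DB = ⌊$63,480 × 150%/7⌋ = $13,602; SL = ⌊$56,180/5⌋ = $11,236 → take DB $13,602. Book value $49,878.
Year 4: DB = ⌊$49,878 × 150%/7⌋ = $10,688; SL = ⌊$42,578/4⌋ = $10,644 → take DB $10,688. Book value $39,190.
Year 5: DB = ⌊$39,190 × 150%/7⌋ = $8,397; SL = ⌊$31,890/3⌋ = $10,630 → take SL $10,630. Book value $28,560.
Year 6: DB = ⌊$28,560 × 150%/7⌋ = $6,120; SL = ⌊$21,260/2⌋ = $10,630 → take SL $10,630. Book value $17,930.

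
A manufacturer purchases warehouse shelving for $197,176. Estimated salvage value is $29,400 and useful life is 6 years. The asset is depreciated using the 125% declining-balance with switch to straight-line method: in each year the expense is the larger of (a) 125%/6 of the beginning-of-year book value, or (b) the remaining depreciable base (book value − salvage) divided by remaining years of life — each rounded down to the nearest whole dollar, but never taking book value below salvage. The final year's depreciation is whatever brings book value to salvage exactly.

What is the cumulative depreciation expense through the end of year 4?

$122,154

Depreciable base = $197,176 − $29,400 = $167,776.
Year 1: DB = ⌊$197,176 × 125%/6⌋ = $41,078; SL = ⌊$167,776/6⌋ = $27,962 → take DB $41,078. Book value $156,098.
Year 2: DB = ⌊$156,098 × 125%/6⌋ = $32,520; SL = ⌊$126,698/5⌋ = $25,339 → take DB $32,520. Book value $123,578.
Year 3: DB = ⌊$123,578 × 125%/6⌋ = $25,745; SL = ⌊$94,178/4⌋ = $23,544 → take DB $25,745. Book value $97,833.
Year 4: DB = ⌊$97,833 × 125%/6⌋ = $20,381; SL = ⌊$68,433/3⌋ = $22,811 → take SL $22,811. Book value $75,022.
Accumulated through year 4 = $197,176 − $75,022 = $122,154.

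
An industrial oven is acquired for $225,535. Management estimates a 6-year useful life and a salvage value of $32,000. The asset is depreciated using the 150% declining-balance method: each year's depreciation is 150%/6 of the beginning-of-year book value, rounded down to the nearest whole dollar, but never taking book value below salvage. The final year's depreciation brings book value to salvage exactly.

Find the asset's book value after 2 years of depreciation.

Depreciable base = $225,535 − $32,000 = $193,535.
Year 1: ⌊$225,535 × 150%/6⌋ = $56,383. Book value $169,152.
Year 2: ⌊$169,152 × 150%/6⌋ = $42,288. Book value $126,864.

$126,864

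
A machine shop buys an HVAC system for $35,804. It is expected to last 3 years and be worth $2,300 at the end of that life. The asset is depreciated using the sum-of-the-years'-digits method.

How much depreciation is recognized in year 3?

$5,584

Depreciable base = $35,804 − $2,300 = $33,504.
Sum of the years' digits = 3+2+1 = 6.
Year 1: $33,504 × 3/6 = $16,752. Book value $19,052.
Year 2: $33,504 × 2/6 = $11,168. Book value $7,884.
Year 3: $33,504 × 1/6 = $5,584. Book value $2,300.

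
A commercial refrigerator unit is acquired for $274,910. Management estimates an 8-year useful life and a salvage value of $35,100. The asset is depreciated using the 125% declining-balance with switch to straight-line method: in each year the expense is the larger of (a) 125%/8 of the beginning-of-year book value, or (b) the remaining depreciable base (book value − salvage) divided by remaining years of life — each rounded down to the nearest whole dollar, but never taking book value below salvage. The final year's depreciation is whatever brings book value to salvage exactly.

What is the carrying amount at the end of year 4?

$139,127

Depreciable base = $274,910 − $35,100 = $239,810.
Year 1: DB = ⌊$274,910 × 125%/8⌋ = $42,954; SL = ⌊$239,810/8⌋ = $29,976 → take DB $42,954. Book value $231,956.
Year 2: DB = ⌊$231,956 × 125%/8⌋ = $36,243; SL = ⌊$196,856/7⌋ = $28,122 → take DB $36,243. Book value $195,713.
Year 3: DB = ⌊$195,713 × 125%/8⌋ = $30,580; SL = ⌊$160,613/6⌋ = $26,768 → take DB $30,580. Book value $165,133.
Year 4: DB = ⌊$165,133 × 125%/8⌋ = $25,802; SL = ⌊$130,033/5⌋ = $26,006 → take SL $26,006. Book value $139,127.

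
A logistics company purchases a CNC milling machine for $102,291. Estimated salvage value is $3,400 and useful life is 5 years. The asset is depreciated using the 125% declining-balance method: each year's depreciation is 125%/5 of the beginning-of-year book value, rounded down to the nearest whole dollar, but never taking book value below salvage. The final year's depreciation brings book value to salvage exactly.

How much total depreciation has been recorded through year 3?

Depreciable base = $102,291 − $3,400 = $98,891.
Year 1: ⌊$102,291 × 125%/5⌋ = $25,572. Book value $76,719.
Year 2: ⌊$76,719 × 125%/5⌋ = $19,179. Book value $57,540.
Year 3: ⌊$57,540 × 125%/5⌋ = $14,385. Book value $43,155.
Accumulated through year 3 = $102,291 − $43,155 = $59,136.

$59,136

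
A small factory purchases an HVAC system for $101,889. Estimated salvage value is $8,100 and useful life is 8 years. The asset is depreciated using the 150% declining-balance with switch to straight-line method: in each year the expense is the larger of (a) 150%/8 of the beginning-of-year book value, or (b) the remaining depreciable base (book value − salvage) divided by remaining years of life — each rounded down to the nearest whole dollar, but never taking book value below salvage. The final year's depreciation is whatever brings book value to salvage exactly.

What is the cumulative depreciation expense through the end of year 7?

$84,712

Depreciable base = $101,889 − $8,100 = $93,789.
Year 1: DB = ⌊$101,889 × 150%/8⌋ = $19,104; SL = ⌊$93,789/8⌋ = $11,723 → take DB $19,104. Book value $82,785.
Year 2: DB = ⌊$82,785 × 150%/8⌋ = $15,522; SL = ⌊$74,685/7⌋ = $10,669 → take DB $15,522. Book value $67,263.
Year 3: DB = ⌊$67,263 × 150%/8⌋ = $12,611; SL = ⌊$59,163/6⌋ = $9,860 → take DB $12,611. Book value $54,652.
Year 4: DB = ⌊$54,652 × 150%/8⌋ = $10,247; SL = ⌊$46,552/5⌋ = $9,310 → take DB $10,247. Book value $44,405.
Year 5: DB = ⌊$44,405 × 150%/8⌋ = $8,325; SL = ⌊$36,305/4⌋ = $9,076 → take SL $9,076. Book value $35,329.
Year 6: DB = ⌊$35,329 × 150%/8⌋ = $6,624; SL = ⌊$27,229/3⌋ = $9,076 → take SL $9,076. Book value $26,253.
Year 7: DB = ⌊$26,253 × 150%/8⌋ = $4,922; SL = ⌊$18,153/2⌋ = $9,076 → take SL $9,076. Book value $17,177.
Accumulated through year 7 = $101,889 − $17,177 = $84,712.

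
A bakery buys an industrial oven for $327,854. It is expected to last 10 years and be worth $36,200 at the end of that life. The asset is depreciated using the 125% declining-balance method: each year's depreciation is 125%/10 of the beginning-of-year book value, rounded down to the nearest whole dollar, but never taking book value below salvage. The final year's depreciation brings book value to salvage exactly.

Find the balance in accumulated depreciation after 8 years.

$215,198

Depreciable base = $327,854 − $36,200 = $291,654.
Year 1: ⌊$327,854 × 125%/10⌋ = $40,981. Book value $286,873.
Year 2: ⌊$286,873 × 125%/10⌋ = $35,859. Book value $251,014.
Year 3: ⌊$251,014 × 125%/10⌋ = $31,376. Book value $219,638.
Year 4: ⌊$219,638 × 125%/10⌋ = $27,454. Book value $192,184.
Year 5: ⌊$192,184 × 125%/10⌋ = $24,023. Book value $168,161.
Year 6: ⌊$168,161 × 125%/10⌋ = $21,020. Book value $147,141.
Year 7: ⌊$147,141 × 125%/10⌋ = $18,392. Book value $128,749.
Year 8: ⌊$128,749 × 125%/10⌋ = $16,093. Book value $112,656.
Accumulated through year 8 = $327,854 − $112,656 = $215,198.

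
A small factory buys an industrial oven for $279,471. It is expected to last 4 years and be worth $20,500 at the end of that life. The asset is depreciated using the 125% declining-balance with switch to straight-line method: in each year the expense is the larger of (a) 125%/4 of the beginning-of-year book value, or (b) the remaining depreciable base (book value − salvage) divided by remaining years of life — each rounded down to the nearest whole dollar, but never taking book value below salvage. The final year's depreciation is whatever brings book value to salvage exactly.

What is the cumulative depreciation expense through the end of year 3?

Depreciable base = $279,471 − $20,500 = $258,971.
Year 1: DB = ⌊$279,471 × 125%/4⌋ = $87,334; SL = ⌊$258,971/4⌋ = $64,742 → take DB $87,334. Book value $192,137.
Year 2: DB = ⌊$192,137 × 125%/4⌋ = $60,042; SL = ⌊$171,637/3⌋ = $57,212 → take DB $60,042. Book value $132,095.
Year 3: DB = ⌊$132,095 × 125%/4⌋ = $41,279; SL = ⌊$111,595/2⌋ = $55,797 → take SL $55,797. Book value $76,298.
Accumulated through year 3 = $279,471 − $76,298 = $203,173.

$203,173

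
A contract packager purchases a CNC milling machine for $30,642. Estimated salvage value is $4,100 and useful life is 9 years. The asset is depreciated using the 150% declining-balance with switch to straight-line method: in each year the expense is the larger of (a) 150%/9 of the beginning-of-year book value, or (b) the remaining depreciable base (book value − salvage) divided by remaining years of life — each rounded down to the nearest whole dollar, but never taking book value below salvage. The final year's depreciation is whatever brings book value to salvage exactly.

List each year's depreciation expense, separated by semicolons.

$5,107; $4,255; $3,546; $2,955; $2,463; $2,054; $2,054; $2,054; $2,054

Depreciable base = $30,642 − $4,100 = $26,542.
Year 1: DB = ⌊$30,642 × 150%/9⌋ = $5,107; SL = ⌊$26,542/9⌋ = $2,949 → take DB $5,107. Book value $25,535.
Year 2: DB = ⌊$25,535 × 150%/9⌋ = $4,255; SL = ⌊$21,435/8⌋ = $2,679 → take DB $4,255. Book value $21,280.
Year 3: DB = ⌊$21,280 × 150%/9⌋ = $3,546; SL = ⌊$17,180/7⌋ = $2,454 → take DB $3,546. Book value $17,734.
Year 4: DB = ⌊$17,734 × 150%/9⌋ = $2,955; SL = ⌊$13,634/6⌋ = $2,272 → take DB $2,955. Book value $14,779.
Year 5: DB = ⌊$14,779 × 150%/9⌋ = $2,463; SL = ⌊$10,679/5⌋ = $2,135 → take DB $2,463. Book value $12,316.
Year 6: DB = ⌊$12,316 × 150%/9⌋ = $2,052; SL = ⌊$8,216/4⌋ = $2,054 → take SL $2,054. Book value $10,262.
Year 7: DB = ⌊$10,262 × 150%/9⌋ = $1,710; SL = ⌊$6,162/3⌋ = $2,054 → take SL $2,054. Book value $8,208.
Year 8: DB = ⌊$8,208 × 150%/9⌋ = $1,368; SL = ⌊$4,108/2⌋ = $2,054 → take SL $2,054. Book value $6,154.
Year 9 (final): $6,154 − $4,100 = $2,054. Book value $4,100.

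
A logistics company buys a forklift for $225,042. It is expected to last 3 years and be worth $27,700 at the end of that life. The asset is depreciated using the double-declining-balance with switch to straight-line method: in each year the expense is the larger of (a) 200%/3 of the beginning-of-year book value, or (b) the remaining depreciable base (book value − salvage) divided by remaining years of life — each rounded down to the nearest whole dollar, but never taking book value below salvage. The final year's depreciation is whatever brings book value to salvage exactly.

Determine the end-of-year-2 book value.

$27,700

Depreciable base = $225,042 − $27,700 = $197,342.
Year 1: DB = ⌊$225,042 × 200%/3⌋ = $150,028; SL = ⌊$197,342/3⌋ = $65,780 → take DB $150,028. Book value $75,014.
Year 2: DB = ⌊$75,014 × 200%/3⌋ = $50,009; SL = ⌊$47,314/2⌋ = $23,657 → take DB $50,009, capped at $47,314. Book value $27,700.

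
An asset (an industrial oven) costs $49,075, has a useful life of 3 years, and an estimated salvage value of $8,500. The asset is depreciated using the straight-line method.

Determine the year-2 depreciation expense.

$13,525

Depreciable base = $49,075 − $8,500 = $40,575.
Annual expense = $40,575 / 3 = $13,525.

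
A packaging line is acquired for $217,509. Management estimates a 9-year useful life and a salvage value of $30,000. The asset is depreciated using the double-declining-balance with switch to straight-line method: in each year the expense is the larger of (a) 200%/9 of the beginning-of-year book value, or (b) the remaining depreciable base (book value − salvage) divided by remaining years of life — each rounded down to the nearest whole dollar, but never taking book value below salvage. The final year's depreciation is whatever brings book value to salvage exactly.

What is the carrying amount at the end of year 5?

$61,910

Depreciable base = $217,509 − $30,000 = $187,509.
Year 1: DB = ⌊$217,509 × 200%/9⌋ = $48,335; SL = ⌊$187,509/9⌋ = $20,834 → take DB $48,335. Book value $169,174.
Year 2: DB = ⌊$169,174 × 200%/9⌋ = $37,594; SL = ⌊$139,174/8⌋ = $17,396 → take DB $37,594. Book value $131,580.
Year 3: DB = ⌊$131,580 × 200%/9⌋ = $29,240; SL = ⌊$101,580/7⌋ = $14,511 → take DB $29,240. Book value $102,340.
Year 4: DB = ⌊$102,340 × 200%/9⌋ = $22,742; SL = ⌊$72,340/6⌋ = $12,056 → take DB $22,742. Book value $79,598.
Year 5: DB = ⌊$79,598 × 200%/9⌋ = $17,688; SL = ⌊$49,598/5⌋ = $9,919 → take DB $17,688. Book value $61,910.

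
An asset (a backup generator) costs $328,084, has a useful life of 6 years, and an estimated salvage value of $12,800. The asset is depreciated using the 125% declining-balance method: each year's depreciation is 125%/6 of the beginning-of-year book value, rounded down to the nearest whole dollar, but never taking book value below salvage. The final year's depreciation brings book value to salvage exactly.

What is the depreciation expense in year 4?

Depreciable base = $328,084 − $12,800 = $315,284.
Year 1: ⌊$328,084 × 125%/6⌋ = $68,350. Book value $259,734.
Year 2: ⌊$259,734 × 125%/6⌋ = $54,111. Book value $205,623.
Year 3: ⌊$205,623 × 125%/6⌋ = $42,838. Book value $162,785.
Year 4: ⌊$162,785 × 125%/6⌋ = $33,913. Book value $128,872.

$33,913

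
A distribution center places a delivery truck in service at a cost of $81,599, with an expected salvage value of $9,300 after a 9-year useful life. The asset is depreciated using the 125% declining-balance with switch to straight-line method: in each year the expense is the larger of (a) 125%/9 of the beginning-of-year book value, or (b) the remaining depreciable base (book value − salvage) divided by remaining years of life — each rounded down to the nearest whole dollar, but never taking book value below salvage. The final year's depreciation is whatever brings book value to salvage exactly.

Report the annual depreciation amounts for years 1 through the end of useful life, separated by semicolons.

$11,333; $9,759; $8,403; $7,236; $7,113; $7,113; $7,114; $7,114; $7,114

Depreciable base = $81,599 − $9,300 = $72,299.
Year 1: DB = ⌊$81,599 × 125%/9⌋ = $11,333; SL = ⌊$72,299/9⌋ = $8,033 → take DB $11,333. Book value $70,266.
Year 2: DB = ⌊$70,266 × 125%/9⌋ = $9,759; SL = ⌊$60,966/8⌋ = $7,620 → take DB $9,759. Book value $60,507.
Year 3: DB = ⌊$60,507 × 125%/9⌋ = $8,403; SL = ⌊$51,207/7⌋ = $7,315 → take DB $8,403. Book value $52,104.
Year 4: DB = ⌊$52,104 × 125%/9⌋ = $7,236; SL = ⌊$42,804/6⌋ = $7,134 → take DB $7,236. Book value $44,868.
Year 5: DB = ⌊$44,868 × 125%/9⌋ = $6,231; SL = ⌊$35,568/5⌋ = $7,113 → take SL $7,113. Book value $37,755.
Year 6: DB = ⌊$37,755 × 125%/9⌋ = $5,243; SL = ⌊$28,455/4⌋ = $7,113 → take SL $7,113. Book value $30,642.
Year 7: DB = ⌊$30,642 × 125%/9⌋ = $4,255; SL = ⌊$21,342/3⌋ = $7,114 → take SL $7,114. Book value $23,528.
Year 8: DB = ⌊$23,528 × 125%/9⌋ = $3,267; SL = ⌊$14,228/2⌋ = $7,114 → take SL $7,114. Book value $16,414.
Year 9 (final): $16,414 − $9,300 = $7,114. Book value $9,300.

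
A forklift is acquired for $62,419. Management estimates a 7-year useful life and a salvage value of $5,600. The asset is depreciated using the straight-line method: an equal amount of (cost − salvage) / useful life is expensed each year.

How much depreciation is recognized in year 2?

$8,117

Depreciable base = $62,419 − $5,600 = $56,819.
Annual expense = $56,819 / 7 = $8,117.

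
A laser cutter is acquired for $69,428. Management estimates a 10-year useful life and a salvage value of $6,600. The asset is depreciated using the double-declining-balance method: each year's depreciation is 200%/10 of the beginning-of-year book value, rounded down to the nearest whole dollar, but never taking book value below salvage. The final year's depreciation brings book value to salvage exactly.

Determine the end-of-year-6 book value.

$18,202

Depreciable base = $69,428 − $6,600 = $62,828.
Year 1: ⌊$69,428 × 200%/10⌋ = $13,885. Book value $55,543.
Year 2: ⌊$55,543 × 200%/10⌋ = $11,108. Book value $44,435.
Year 3: ⌊$44,435 × 200%/10⌋ = $8,887. Book value $35,548.
Year 4: ⌊$35,548 × 200%/10⌋ = $7,109. Book value $28,439.
Year 5: ⌊$28,439 × 200%/10⌋ = $5,687. Book value $22,752.
Year 6: ⌊$22,752 × 200%/10⌋ = $4,550. Book value $18,202.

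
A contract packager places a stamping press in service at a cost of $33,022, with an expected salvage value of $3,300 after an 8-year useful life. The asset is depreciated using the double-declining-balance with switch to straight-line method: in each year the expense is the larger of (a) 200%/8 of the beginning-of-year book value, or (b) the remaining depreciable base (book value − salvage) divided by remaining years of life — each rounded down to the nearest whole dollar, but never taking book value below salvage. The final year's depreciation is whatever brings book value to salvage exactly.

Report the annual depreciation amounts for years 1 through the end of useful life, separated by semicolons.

Depreciable base = $33,022 − $3,300 = $29,722.
Year 1: DB = ⌊$33,022 × 200%/8⌋ = $8,255; SL = ⌊$29,722/8⌋ = $3,715 → take DB $8,255. Book value $24,767.
Year 2: DB = ⌊$24,767 × 200%/8⌋ = $6,191; SL = ⌊$21,467/7⌋ = $3,066 → take DB $6,191. Book value $18,576.
Year 3: DB = ⌊$18,576 × 200%/8⌋ = $4,644; SL = ⌊$15,276/6⌋ = $2,546 → take DB $4,644. Book value $13,932.
Year 4: DB = ⌊$13,932 × 200%/8⌋ = $3,483; SL = ⌊$10,632/5⌋ = $2,126 → take DB $3,483. Book value $10,449.
Year 5: DB = ⌊$10,449 × 200%/8⌋ = $2,612; SL = ⌊$7,149/4⌋ = $1,787 → take DB $2,612. Book value $7,837.
Year 6: DB = ⌊$7,837 × 200%/8⌋ = $1,959; SL = ⌊$4,537/3⌋ = $1,512 → take DB $1,959. Book value $5,878.
Year 7: DB = ⌊$5,878 × 200%/8⌋ = $1,469; SL = ⌊$2,578/2⌋ = $1,289 → take DB $1,469. Book value $4,409.
Year 8 (final): $4,409 − $3,300 = $1,109. Book value $3,300.

$8,255; $6,191; $4,644; $3,483; $2,612; $1,959; $1,469; $1,109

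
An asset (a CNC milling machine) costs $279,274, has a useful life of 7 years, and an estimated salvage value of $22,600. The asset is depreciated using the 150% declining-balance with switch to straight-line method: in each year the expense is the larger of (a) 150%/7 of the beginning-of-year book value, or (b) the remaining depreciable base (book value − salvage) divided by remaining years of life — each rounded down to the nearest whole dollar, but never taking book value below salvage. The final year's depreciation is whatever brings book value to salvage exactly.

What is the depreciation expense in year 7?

Depreciable base = $279,274 − $22,600 = $256,674.
Year 1: DB = ⌊$279,274 × 150%/7⌋ = $59,844; SL = ⌊$256,674/7⌋ = $36,667 → take DB $59,844. Book value $219,430.
Year 2: DB = ⌊$219,430 × 150%/7⌋ = $47,020; SL = ⌊$196,830/6⌋ = $32,805 → take DB $47,020. Book value $172,410.
Year 3: DB = ⌊$172,410 × 150%/7⌋ = $36,945; SL = ⌊$149,810/5⌋ = $29,962 → take DB $36,945. Book value $135,465.
Year 4: DB = ⌊$135,465 × 150%/7⌋ = $29,028; SL = ⌊$112,865/4⌋ = $28,216 → take DB $29,028. Book value $106,437.
Year 5: DB = ⌊$106,437 × 150%/7⌋ = $22,807; SL = ⌊$83,837/3⌋ = $27,945 → take SL $27,945. Book value $78,492.
Year 6: DB = ⌊$78,492 × 150%/7⌋ = $16,819; SL = ⌊$55,892/2⌋ = $27,946 → take SL $27,946. Book value $50,546.
Year 7 (final): $50,546 − $22,600 = $27,946. Book value $22,600.

$27,946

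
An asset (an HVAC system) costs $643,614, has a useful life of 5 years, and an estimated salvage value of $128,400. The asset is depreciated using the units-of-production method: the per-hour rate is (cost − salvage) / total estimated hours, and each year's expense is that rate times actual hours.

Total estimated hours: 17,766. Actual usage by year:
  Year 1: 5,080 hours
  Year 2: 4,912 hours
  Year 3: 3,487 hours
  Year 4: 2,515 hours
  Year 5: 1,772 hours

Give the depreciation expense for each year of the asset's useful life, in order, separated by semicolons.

Depreciable base = $643,614 − $128,400 = $515,214.
Rate = $515,214 / 17,766 hours = $29 per hour.
Year 1: 5,080 × $29 = $147,320. Book value $496,294.
Year 2: 4,912 × $29 = $142,448. Book value $353,846.
Year 3: 3,487 × $29 = $101,123. Book value $252,723.
Year 4: 2,515 × $29 = $72,935. Book value $179,788.
Year 5: 1,772 × $29 = $51,388. Book value $128,400.

$147,320; $142,448; $101,123; $72,935; $51,388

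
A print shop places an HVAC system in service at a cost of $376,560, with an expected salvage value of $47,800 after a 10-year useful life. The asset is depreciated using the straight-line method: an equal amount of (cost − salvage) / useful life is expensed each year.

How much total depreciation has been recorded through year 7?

Depreciable base = $376,560 − $47,800 = $328,760.
Annual expense = $328,760 / 10 = $32,876.
End of year 1: book value $343,684.
End of year 2: book value $310,808.
End of year 3: book value $277,932.
End of year 4: book value $245,056.
End of year 5: book value $212,180.
End of year 6: book value $179,304.
End of year 7: book value $146,428.
Accumulated through year 7 = $376,560 − $146,428 = $230,132.

$230,132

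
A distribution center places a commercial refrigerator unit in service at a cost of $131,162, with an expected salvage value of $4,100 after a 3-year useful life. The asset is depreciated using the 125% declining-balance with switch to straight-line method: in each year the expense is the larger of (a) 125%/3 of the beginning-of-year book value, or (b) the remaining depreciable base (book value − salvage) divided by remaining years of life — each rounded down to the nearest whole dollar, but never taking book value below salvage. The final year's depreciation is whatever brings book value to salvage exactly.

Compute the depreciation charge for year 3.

Depreciable base = $131,162 − $4,100 = $127,062.
Year 1: DB = ⌊$131,162 × 125%/3⌋ = $54,650; SL = ⌊$127,062/3⌋ = $42,354 → take DB $54,650. Book value $76,512.
Year 2: DB = ⌊$76,512 × 125%/3⌋ = $31,880; SL = ⌊$72,412/2⌋ = $36,206 → take SL $36,206. Book value $40,306.
Year 3 (final): $40,306 − $4,100 = $36,206. Book value $4,100.

$36,206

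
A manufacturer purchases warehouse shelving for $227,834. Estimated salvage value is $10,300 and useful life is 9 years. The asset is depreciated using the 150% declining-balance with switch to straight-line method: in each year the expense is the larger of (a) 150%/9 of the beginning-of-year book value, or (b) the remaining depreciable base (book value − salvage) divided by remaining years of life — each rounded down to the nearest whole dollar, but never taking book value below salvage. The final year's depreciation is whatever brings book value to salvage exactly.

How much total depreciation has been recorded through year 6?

Depreciable base = $227,834 − $10,300 = $217,534.
Year 1: DB = ⌊$227,834 × 150%/9⌋ = $37,972; SL = ⌊$217,534/9⌋ = $24,170 → take DB $37,972. Book value $189,862.
Year 2: DB = ⌊$189,862 × 150%/9⌋ = $31,643; SL = ⌊$179,562/8⌋ = $22,445 → take DB $31,643. Book value $158,219.
Year 3: DB = ⌊$158,219 × 150%/9⌋ = $26,369; SL = ⌊$147,919/7⌋ = $21,131 → take DB $26,369. Book value $131,850.
Year 4: DB = ⌊$131,850 × 150%/9⌋ = $21,975; SL = ⌊$121,550/6⌋ = $20,258 → take DB $21,975. Book value $109,875.
Year 5: DB = ⌊$109,875 × 150%/9⌋ = $18,312; SL = ⌊$99,575/5⌋ = $19,915 → take SL $19,915. Book value $89,960.
Year 6: DB = ⌊$89,960 × 150%/9⌋ = $14,993; SL = ⌊$79,660/4⌋ = $19,915 → take SL $19,915. Book value $70,045.
Accumulated through year 6 = $227,834 − $70,045 = $157,789.

$157,789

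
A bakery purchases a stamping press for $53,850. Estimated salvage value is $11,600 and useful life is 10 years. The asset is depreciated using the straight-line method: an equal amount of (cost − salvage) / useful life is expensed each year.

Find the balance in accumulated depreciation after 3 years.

Depreciable base = $53,850 − $11,600 = $42,250.
Annual expense = $42,250 / 10 = $4,225.
End of year 1: book value $49,625.
End of year 2: book value $45,400.
End of year 3: book value $41,175.
Accumulated through year 3 = $53,850 − $41,175 = $12,675.

$12,675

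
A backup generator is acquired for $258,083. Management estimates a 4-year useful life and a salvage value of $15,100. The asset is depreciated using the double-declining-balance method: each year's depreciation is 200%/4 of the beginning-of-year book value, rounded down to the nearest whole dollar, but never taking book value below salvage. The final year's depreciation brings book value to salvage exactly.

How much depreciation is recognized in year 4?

$17,161

Depreciable base = $258,083 − $15,100 = $242,983.
Year 1: ⌊$258,083 × 200%/4⌋ = $129,041. Book value $129,042.
Year 2: ⌊$129,042 × 200%/4⌋ = $64,521. Book value $64,521.
Year 3: ⌊$64,521 × 200%/4⌋ = $32,260. Book value $32,261.
Year 4 (final): $32,261 − $15,100 = $17,161. Book value $15,100.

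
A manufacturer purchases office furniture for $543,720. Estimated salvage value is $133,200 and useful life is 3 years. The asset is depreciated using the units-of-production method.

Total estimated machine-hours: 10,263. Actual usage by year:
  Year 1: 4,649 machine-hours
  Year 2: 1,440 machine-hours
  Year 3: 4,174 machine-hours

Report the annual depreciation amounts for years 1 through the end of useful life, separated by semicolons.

Depreciable base = $543,720 − $133,200 = $410,520.
Rate = $410,520 / 10,263 machine-hours = $40 per machine-hour.
Year 1: 4,649 × $40 = $185,960. Book value $357,760.
Year 2: 1,440 × $40 = $57,600. Book value $300,160.
Year 3: 4,174 × $40 = $166,960. Book value $133,200.

$185,960; $57,600; $166,960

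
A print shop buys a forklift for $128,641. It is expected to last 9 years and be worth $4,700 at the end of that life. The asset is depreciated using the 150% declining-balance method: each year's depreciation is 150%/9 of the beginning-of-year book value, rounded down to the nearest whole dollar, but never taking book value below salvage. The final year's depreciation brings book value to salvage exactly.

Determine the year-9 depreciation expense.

Depreciable base = $128,641 − $4,700 = $123,941.
Year 1: ⌊$128,641 × 150%/9⌋ = $21,440. Book value $107,201.
Year 2: ⌊$107,201 × 150%/9⌋ = $17,866. Book value $89,335.
Year 3: ⌊$89,335 × 150%/9⌋ = $14,889. Book value $74,446.
Year 4: ⌊$74,446 × 150%/9⌋ = $12,407. Book value $62,039.
Year 5: ⌊$62,039 × 150%/9⌋ = $10,339. Book value $51,700.
Year 6: ⌊$51,700 × 150%/9⌋ = $8,616. Book value $43,084.
Year 7: ⌊$43,084 × 150%/9⌋ = $7,180. Book value $35,904.
Year 8: ⌊$35,904 × 150%/9⌋ = $5,984. Book value $29,920.
Year 9 (final): $29,920 − $4,700 = $25,220. Book value $4,700.

$25,220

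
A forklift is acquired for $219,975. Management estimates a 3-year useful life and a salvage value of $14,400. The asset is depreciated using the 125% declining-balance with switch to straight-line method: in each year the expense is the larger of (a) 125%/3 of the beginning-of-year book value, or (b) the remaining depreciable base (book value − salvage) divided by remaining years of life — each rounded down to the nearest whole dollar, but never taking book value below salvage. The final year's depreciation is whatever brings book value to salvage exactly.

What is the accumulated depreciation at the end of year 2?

$148,615

Depreciable base = $219,975 − $14,400 = $205,575.
Year 1: DB = ⌊$219,975 × 125%/3⌋ = $91,656; SL = ⌊$205,575/3⌋ = $68,525 → take DB $91,656. Book value $128,319.
Year 2: DB = ⌊$128,319 × 125%/3⌋ = $53,466; SL = ⌊$113,919/2⌋ = $56,959 → take SL $56,959. Book value $71,360.
Accumulated through year 2 = $219,975 − $71,360 = $148,615.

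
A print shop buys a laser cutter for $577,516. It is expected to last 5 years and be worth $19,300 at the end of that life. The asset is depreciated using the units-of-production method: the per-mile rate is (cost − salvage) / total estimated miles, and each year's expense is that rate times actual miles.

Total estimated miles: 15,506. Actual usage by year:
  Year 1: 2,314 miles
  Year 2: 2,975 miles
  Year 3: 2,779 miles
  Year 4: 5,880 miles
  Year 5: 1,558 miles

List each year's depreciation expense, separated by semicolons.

$83,304; $107,100; $100,044; $211,680; $56,088

Depreciable base = $577,516 − $19,300 = $558,216.
Rate = $558,216 / 15,506 miles = $36 per mile.
Year 1: 2,314 × $36 = $83,304. Book value $494,212.
Year 2: 2,975 × $36 = $107,100. Book value $387,112.
Year 3: 2,779 × $36 = $100,044. Book value $287,068.
Year 4: 5,880 × $36 = $211,680. Book value $75,388.
Year 5: 1,558 × $36 = $56,088. Book value $19,300.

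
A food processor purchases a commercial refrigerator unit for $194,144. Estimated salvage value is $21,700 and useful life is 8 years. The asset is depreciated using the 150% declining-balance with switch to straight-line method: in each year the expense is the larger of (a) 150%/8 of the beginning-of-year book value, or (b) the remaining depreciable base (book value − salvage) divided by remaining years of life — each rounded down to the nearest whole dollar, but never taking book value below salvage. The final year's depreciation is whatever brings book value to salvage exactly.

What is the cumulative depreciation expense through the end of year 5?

$125,398

Depreciable base = $194,144 − $21,700 = $172,444.
Year 1: DB = ⌊$194,144 × 150%/8⌋ = $36,402; SL = ⌊$172,444/8⌋ = $21,555 → take DB $36,402. Book value $157,742.
Year 2: DB = ⌊$157,742 × 150%/8⌋ = $29,576; SL = ⌊$136,042/7⌋ = $19,434 → take DB $29,576. Book value $128,166.
Year 3: DB = ⌊$128,166 × 150%/8⌋ = $24,031; SL = ⌊$106,466/6⌋ = $17,744 → take DB $24,031. Book value $104,135.
Year 4: DB = ⌊$104,135 × 150%/8⌋ = $19,525; SL = ⌊$82,435/5⌋ = $16,487 → take DB $19,525. Book value $84,610.
Year 5: DB = ⌊$84,610 × 150%/8⌋ = $15,864; SL = ⌊$62,910/4⌋ = $15,727 → take DB $15,864. Book value $68,746.
Accumulated through year 5 = $194,144 − $68,746 = $125,398.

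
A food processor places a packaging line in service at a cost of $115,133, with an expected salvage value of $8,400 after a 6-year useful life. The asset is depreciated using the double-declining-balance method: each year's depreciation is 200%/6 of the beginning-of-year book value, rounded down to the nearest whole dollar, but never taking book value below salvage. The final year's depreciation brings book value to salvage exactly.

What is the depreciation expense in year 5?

Depreciable base = $115,133 − $8,400 = $106,733.
Year 1: ⌊$115,133 × 200%/6⌋ = $38,377. Book value $76,756.
Year 2: ⌊$76,756 × 200%/6⌋ = $25,585. Book value $51,171.
Year 3: ⌊$51,171 × 200%/6⌋ = $17,057. Book value $34,114.
Year 4: ⌊$34,114 × 200%/6⌋ = $11,371. Book value $22,743.
Year 5: ⌊$22,743 × 200%/6⌋ = $7,581. Book value $15,162.

$7,581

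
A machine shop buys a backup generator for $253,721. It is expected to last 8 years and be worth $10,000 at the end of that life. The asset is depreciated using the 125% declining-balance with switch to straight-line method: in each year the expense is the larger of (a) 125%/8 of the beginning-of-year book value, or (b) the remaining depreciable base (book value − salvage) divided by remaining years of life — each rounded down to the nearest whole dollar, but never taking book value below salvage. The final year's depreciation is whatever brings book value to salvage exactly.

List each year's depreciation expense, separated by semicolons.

Depreciable base = $253,721 − $10,000 = $243,721.
Year 1: DB = ⌊$253,721 × 125%/8⌋ = $39,643; SL = ⌊$243,721/8⌋ = $30,465 → take DB $39,643. Book value $214,078.
Year 2: DB = ⌊$214,078 × 125%/8⌋ = $33,449; SL = ⌊$204,078/7⌋ = $29,154 → take DB $33,449. Book value $180,629.
Year 3: DB = ⌊$180,629 × 125%/8⌋ = $28,223; SL = ⌊$170,629/6⌋ = $28,438 → take SL $28,438. Book value $152,191.
Year 4: DB = ⌊$152,191 × 125%/8⌋ = $23,779; SL = ⌊$142,191/5⌋ = $28,438 → take SL $28,438. Book value $123,753.
Year 5: DB = ⌊$123,753 × 125%/8⌋ = $19,336; SL = ⌊$113,753/4⌋ = $28,438 → take SL $28,438. Book value $95,315.
Year 6: DB = ⌊$95,315 × 125%/8⌋ = $14,892; SL = ⌊$85,315/3⌋ = $28,438 → take SL $28,438. Book value $66,877.
Year 7: DB = ⌊$66,877 × 125%/8⌋ = $10,449; SL = ⌊$56,877/2⌋ = $28,438 → take SL $28,438. Book value $38,439.
Year 8 (final): $38,439 − $10,000 = $28,439. Book value $10,000.

$39,643; $33,449; $28,438; $28,438; $28,438; $28,438; $28,438; $28,439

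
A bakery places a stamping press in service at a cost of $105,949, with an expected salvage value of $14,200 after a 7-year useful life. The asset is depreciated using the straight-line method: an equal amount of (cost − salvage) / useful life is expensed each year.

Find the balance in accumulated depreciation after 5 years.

Depreciable base = $105,949 − $14,200 = $91,749.
Annual expense = $91,749 / 7 = $13,107.
End of year 1: book value $92,842.
End of year 2: book value $79,735.
End of year 3: book value $66,628.
End of year 4: book value $53,521.
End of year 5: book value $40,414.
Accumulated through year 5 = $105,949 − $40,414 = $65,535.

$65,535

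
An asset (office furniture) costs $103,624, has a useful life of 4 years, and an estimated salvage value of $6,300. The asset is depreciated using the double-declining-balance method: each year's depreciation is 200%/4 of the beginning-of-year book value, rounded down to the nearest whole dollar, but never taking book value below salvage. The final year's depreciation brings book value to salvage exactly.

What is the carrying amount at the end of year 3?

$12,953

Depreciable base = $103,624 − $6,300 = $97,324.
Year 1: ⌊$103,624 × 200%/4⌋ = $51,812. Book value $51,812.
Year 2: ⌊$51,812 × 200%/4⌋ = $25,906. Book value $25,906.
Year 3: ⌊$25,906 × 200%/4⌋ = $12,953. Book value $12,953.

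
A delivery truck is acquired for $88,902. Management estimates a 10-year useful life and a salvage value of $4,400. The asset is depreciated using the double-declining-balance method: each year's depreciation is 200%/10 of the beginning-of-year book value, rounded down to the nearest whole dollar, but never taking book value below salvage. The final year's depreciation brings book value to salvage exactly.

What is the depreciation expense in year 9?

$2,983

Depreciable base = $88,902 − $4,400 = $84,502.
Year 1: ⌊$88,902 × 200%/10⌋ = $17,780. Book value $71,122.
Year 2: ⌊$71,122 × 200%/10⌋ = $14,224. Book value $56,898.
Year 3: ⌊$56,898 × 200%/10⌋ = $11,379. Book value $45,519.
Year 4: ⌊$45,519 × 200%/10⌋ = $9,103. Book value $36,416.
Year 5: ⌊$36,416 × 200%/10⌋ = $7,283. Book value $29,133.
Year 6: ⌊$29,133 × 200%/10⌋ = $5,826. Book value $23,307.
Year 7: ⌊$23,307 × 200%/10⌋ = $4,661. Book value $18,646.
Year 8: ⌊$18,646 × 200%/10⌋ = $3,729. Book value $14,917.
Year 9: ⌊$14,917 × 200%/10⌋ = $2,983. Book value $11,934.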